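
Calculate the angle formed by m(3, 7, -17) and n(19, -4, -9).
m·n = 182, |m|² = 347, |n|² = 458
cos θ = 182/√158926 ≈ 0.4565
θ ≈ 62.84°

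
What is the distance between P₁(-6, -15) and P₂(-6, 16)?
Using the distance formula: d = sqrt((x₂-x₁)² + (y₂-y₁)²)
dx = (-6) - (-6) = 0
dy = 16 - (-15) = 31
d = sqrt(0² + 31²) = sqrt(0 + 961) = sqrt(961) = 31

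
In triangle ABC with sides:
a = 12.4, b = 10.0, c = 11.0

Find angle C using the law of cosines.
cos(C) = (a² + b² - c²)/(2ab)
cos(C) = (12.4² + 10.0² - 11.0²)/(2·12.4·10.0) = 132.76/248 = 0.535323
C = arccos(0.535323) = 57.63°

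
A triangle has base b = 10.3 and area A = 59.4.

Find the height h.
A = ½bh  →  h = 2A/b
h = 2·59.4/10.3 = 11.53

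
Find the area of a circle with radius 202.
Area = pi * r²
Area = pi * 202²
Area = pi * 40804
Area = 128189.55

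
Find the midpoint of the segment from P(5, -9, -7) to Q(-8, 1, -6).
Midpoint = ((5-8)/2, (-9+1)/2, (-7-6)/2) = (-1.5, -4, -6.5)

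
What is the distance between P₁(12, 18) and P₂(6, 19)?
Using the distance formula: d = sqrt((x₂-x₁)² + (y₂-y₁)²)
dx = 6 - 12 = -6
dy = 19 - 18 = 1
d = sqrt((-6)² + 1²) = sqrt(36 + 1) = sqrt(37) = 6.08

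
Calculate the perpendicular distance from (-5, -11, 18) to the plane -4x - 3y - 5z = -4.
d = |(-4)(-5) + (-3)(-11) + (-5)(18) - (-4)| / √((-4)² + (-3)² + (-5)²) = 33/√50 = 4.667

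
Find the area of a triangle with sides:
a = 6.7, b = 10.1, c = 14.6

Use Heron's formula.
s = (a+b+c)/2 = (6.7+10.1+14.6)/2 = 15.7
A = √(s(s-a)(s-b)(s-c)) = √(15.7·9·5.6·1.1)
A = √870.408 = 29.5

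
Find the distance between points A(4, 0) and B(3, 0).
Using the distance formula: d = sqrt((x₂-x₁)² + (y₂-y₁)²)
dx = 3 - 4 = -1
dy = 0 - 0 = 0
d = sqrt((-1)² + 0²) = sqrt(1 + 0) = sqrt(1) = 1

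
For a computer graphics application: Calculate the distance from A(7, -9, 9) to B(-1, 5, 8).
d = √[(-8)² + (14)² + (-1)²] = √261 = 16.16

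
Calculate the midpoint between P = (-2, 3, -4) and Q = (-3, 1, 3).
Midpoint = ((-2-3)/2, (3+1)/2, (-4+3)/2) = (-2.5, 2, -0.5)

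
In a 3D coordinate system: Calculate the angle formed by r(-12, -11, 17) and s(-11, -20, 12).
r·s = 556, |r|² = 554, |s|² = 665
cos θ = 556/√368410 ≈ 0.916
θ ≈ 23.65°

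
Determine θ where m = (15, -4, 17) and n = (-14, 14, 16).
m·n = 6, |m|² = 530, |n|² = 648
cos θ = 6/√343440 ≈ 0.01024
θ ≈ 89.41°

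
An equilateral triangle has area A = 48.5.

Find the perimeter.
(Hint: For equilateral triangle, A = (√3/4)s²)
A = (√3/4)s²  →  s² = 4A/√3 = 4·48.5/√3 = 112.006
s = 10.5833
Perimeter = 3s = 31.75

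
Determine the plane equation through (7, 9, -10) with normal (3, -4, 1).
d = n·P = (3)(7) + (-4)(9) + (1)(-10) = -25
Plane: 3x - 4y + z = -25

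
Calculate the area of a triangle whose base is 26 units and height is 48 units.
Area = (1/2) * base * height
Area = (1/2) * 26 * 48
Area = 624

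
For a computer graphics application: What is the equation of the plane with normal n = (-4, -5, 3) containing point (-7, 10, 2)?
d = n·P = (-4)(-7) + (-5)(10) + (3)(2) = -16
Plane: -4x - 5y + 3z = -16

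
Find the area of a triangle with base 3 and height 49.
Area = (1/2) * base * height
Area = (1/2) * 3 * 49
Area = 73.50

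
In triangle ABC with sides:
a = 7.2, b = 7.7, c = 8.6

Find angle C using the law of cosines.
cos(C) = (a² + b² - c²)/(2ab)
cos(C) = (7.2² + 7.7² - 8.6²)/(2·7.2·7.7) = 37.17/110.88 = 0.335227
C = arccos(0.335227) = 70.41°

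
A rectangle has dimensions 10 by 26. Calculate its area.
Area = length * width
Area = 10 * 26
Area = 260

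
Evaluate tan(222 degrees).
tan(222 degrees) = 0.9004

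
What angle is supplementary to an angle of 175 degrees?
Supplementary angles sum to 180 degrees.
Other angle = 180 - 175
Other angle = 5 degrees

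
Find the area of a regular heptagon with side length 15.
For a regular 7-gon with side length s = 15:
Apothem a = s / (2*tan(pi/7)) = 15 / (2*tan(pi/7)) ≈ 15.5739
Perimeter P = 7 * 15 = 105
Area = (1/2) * P * a = (1/2) * 105 * 15.5739 = 817.63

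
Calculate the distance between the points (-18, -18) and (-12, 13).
Using the distance formula: d = sqrt((x₂-x₁)² + (y₂-y₁)²)
dx = (-12) - (-18) = 6
dy = 13 - (-18) = 31
d = sqrt(6² + 31²) = sqrt(36 + 961) = sqrt(997) = 31.58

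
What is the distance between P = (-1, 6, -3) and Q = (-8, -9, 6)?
d = √[(-7)² + (-15)² + (9)²] = √355 = 18.84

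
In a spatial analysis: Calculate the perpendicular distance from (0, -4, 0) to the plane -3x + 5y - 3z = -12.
d = |(-3)(0) + 5(-4) + (-3)(0) - (-12)| / √((-3)² + 5² + (-3)²) = 8/√43 = 1.22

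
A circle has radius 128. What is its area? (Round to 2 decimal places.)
Area = pi * r²
Area = pi * 128²
Area = pi * 16384
Area = 51471.85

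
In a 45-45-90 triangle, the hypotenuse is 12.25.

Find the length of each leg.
In a 45-45-90 triangle, hypotenuse = leg·√2  →  leg = hypotenuse/√2
leg = 12.25/√2 = 8.662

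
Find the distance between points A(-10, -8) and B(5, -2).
Using the distance formula: d = sqrt((x₂-x₁)² + (y₂-y₁)²)
dx = 5 - (-10) = 15
dy = (-2) - (-8) = 6
d = sqrt(15² + 6²) = sqrt(225 + 36) = sqrt(261) = 16.16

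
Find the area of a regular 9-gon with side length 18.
For a regular 9-gon with side length s = 18:
Apothem a = s / (2*tan(pi/9)) = 18 / (2*tan(pi/9)) ≈ 24.7273
Perimeter P = 9 * 18 = 162
Area = (1/2) * P * a = (1/2) * 162 * 24.7273 = 2002.91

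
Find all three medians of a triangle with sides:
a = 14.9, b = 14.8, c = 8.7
Using m_x = ½√(2y² + 2z² - x²):
m_a = ½√(2·14.8² + 2·8.7² - 14.9²) = ½√367.45 = 9.584
m_b = ½√(2·14.9² + 2·8.7² - 14.8²) = ½√376.36 = 9.7
m_c = ½√(2·14.9² + 2·14.8² - 8.7²) = ½√806.41 = 14.2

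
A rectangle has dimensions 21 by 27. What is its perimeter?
Perimeter = 2 * (length + width)
Perimeter = 2 * (21 + 27)
Perimeter = 2 * 48
Perimeter = 96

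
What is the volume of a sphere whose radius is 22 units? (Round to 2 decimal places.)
Volume = (4/3) * pi * r³
Volume = (4/3) * pi * 22³
Volume = (4/3) * pi * 10648
Volume = 44602.24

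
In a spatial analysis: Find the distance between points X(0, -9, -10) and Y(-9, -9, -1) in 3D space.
d = √[(-9)² + (0)² + (9)²] = √162 = 12.73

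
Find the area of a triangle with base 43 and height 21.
Area = (1/2) * base * height
Area = (1/2) * 43 * 21
Area = 451.50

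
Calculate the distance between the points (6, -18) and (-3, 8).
Using the distance formula: d = sqrt((x₂-x₁)² + (y₂-y₁)²)
dx = (-3) - 6 = -9
dy = 8 - (-18) = 26
d = sqrt((-9)² + 26²) = sqrt(81 + 676) = sqrt(757) = 27.51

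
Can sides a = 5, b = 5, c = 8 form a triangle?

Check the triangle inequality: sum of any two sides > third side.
Yes, triangle inequality satisfied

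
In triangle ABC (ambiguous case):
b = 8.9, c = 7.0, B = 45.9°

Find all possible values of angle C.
sin(C)/c = sin(B)/b  →  sin(C) = c·sin(B)/b = 7.0·sin(45.9°)/8.9 = 0.564818
C₁ = arcsin(0.564818) = 34.39°,  C₂ = 180° - C₁ = 145.61°
Check C₂: A = 180° - 45.9° - 145.61° = -11.51° ≤ 0, rejected
C = 34.39° (one solution)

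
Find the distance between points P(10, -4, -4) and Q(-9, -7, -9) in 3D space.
d = √[(-19)² + (-3)² + (-5)²] = √395 = 19.87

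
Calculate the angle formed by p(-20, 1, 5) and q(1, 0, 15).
p·q = 55, |p|² = 426, |q|² = 226
cos θ = 55/√96276 ≈ 0.1773
θ ≈ 79.79°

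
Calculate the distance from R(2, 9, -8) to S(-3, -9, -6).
d = √[(-5)² + (-18)² + (2)²] = √353 = 18.79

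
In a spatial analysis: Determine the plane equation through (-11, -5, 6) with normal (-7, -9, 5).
d = n·P = (-7)(-11) + (-9)(-5) + (5)(6) = 152
Plane: -7x - 9y + 5z = 152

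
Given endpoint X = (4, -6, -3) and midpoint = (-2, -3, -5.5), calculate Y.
Y = (2×(-2) - 4, 2×(-3) - (-6), 2×(-5.5) - (-3)) = (-8, 0, -8)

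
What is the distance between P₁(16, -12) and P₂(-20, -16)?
Using the distance formula: d = sqrt((x₂-x₁)² + (y₂-y₁)²)
dx = (-20) - 16 = -36
dy = (-16) - (-12) = -4
d = sqrt((-36)² + (-4)²) = sqrt(1296 + 16) = sqrt(1312) = 36.22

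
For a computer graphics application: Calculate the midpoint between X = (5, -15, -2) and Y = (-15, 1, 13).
Midpoint = ((5-15)/2, (-15+1)/2, (-2+13)/2) = (-5, -7, 5.5)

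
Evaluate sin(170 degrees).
sin(170 degrees) = 0.1736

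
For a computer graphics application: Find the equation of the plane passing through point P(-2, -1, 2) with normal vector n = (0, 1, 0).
d = n·P = (0)(-2) + (1)(-1) + (0)(2) = -1
Plane: y = -1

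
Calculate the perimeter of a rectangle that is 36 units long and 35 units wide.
Perimeter = 2 * (length + width)
Perimeter = 2 * (36 + 35)
Perimeter = 2 * 71
Perimeter = 142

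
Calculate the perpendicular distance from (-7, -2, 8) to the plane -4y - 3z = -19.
d = |0(-7) + (-4)(-2) + (-3)(8) - (-19)| / √(0² + (-4)² + (-3)²) = 3/√25 = 0.6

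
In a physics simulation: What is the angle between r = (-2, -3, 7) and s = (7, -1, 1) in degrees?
r·s = -4, |r|² = 62, |s|² = 51
cos θ = -4/√3162 ≈ -0.07113
θ ≈ 94.08°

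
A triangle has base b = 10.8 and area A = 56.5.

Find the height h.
A = ½bh  →  h = 2A/b
h = 2·56.5/10.8 = 10.46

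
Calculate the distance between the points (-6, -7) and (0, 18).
Using the distance formula: d = sqrt((x₂-x₁)² + (y₂-y₁)²)
dx = 0 - (-6) = 6
dy = 18 - (-7) = 25
d = sqrt(6² + 25²) = sqrt(36 + 625) = sqrt(661) = 25.71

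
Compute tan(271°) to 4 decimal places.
tan(271 degrees) = -57.29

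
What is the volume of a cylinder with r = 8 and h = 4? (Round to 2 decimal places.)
Volume = pi * r² * h
Volume = pi * 8² * 4
Volume = pi * 64 * 4
Volume = pi * 256
Volume = 804.25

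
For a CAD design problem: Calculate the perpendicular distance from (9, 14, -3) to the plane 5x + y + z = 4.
d = |5(9) + 1(14) + 1(-3) - (4)| / √(5² + 1² + 1²) = 52/√27 = 10.01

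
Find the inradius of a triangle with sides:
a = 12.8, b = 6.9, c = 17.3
s = (a+b+c)/2 = (12.8+6.9+17.3)/2 = 18.5
Area = √(s(s-a)(s-b)(s-c)) = √(18.5·5.7·11.6·1.2) = 38.3127
r = Area/s = 38.3127/18.5 = 2.071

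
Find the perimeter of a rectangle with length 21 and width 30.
Perimeter = 2 * (length + width)
Perimeter = 2 * (21 + 30)
Perimeter = 2 * 51
Perimeter = 102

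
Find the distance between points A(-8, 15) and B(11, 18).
Using the distance formula: d = sqrt((x₂-x₁)² + (y₂-y₁)²)
dx = 11 - (-8) = 19
dy = 18 - 15 = 3
d = sqrt(19² + 3²) = sqrt(361 + 9) = sqrt(370) = 19.24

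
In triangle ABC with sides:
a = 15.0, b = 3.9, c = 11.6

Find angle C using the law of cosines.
cos(C) = (a² + b² - c²)/(2ab)
cos(C) = (15.0² + 3.9² - 11.6²)/(2·15.0·3.9) = 105.65/117 = 0.902991
C = arccos(0.902991) = 25.45°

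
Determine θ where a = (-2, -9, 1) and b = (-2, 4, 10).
a·b = -22, |a|² = 86, |b|² = 120
cos θ = -22/√10320 ≈ -0.2166
θ ≈ 102.5°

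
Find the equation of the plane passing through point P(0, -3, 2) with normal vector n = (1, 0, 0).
d = n·P = (1)(0) + (0)(-3) + (0)(2) = 0
Plane: x = 0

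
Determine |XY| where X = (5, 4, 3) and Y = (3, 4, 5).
d = √[(-2)² + (0)² + (2)²] = √8 = 2.828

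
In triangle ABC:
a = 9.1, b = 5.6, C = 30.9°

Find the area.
Using A = ½ab·sin(C):
A = ½·9.1·5.6·sin(30.9°) = ½·50.96·0.513541 = 13.09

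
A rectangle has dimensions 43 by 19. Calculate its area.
Area = length * width
Area = 43 * 19
Area = 817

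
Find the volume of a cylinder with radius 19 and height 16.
Volume = pi * r² * h
Volume = pi * 19² * 16
Volume = pi * 361 * 16
Volume = pi * 5776
Volume = 18145.84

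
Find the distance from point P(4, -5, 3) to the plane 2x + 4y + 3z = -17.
d = |2(4) + 4(-5) + 3(3) - (-17)| / √(2² + 4² + 3²) = 14/√29 = 2.6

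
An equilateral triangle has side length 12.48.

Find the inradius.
For an equilateral triangle, r = s/(2√3) where s is the side.
r = 12.48/(2√3) = 12.48/3.464102 = 3.603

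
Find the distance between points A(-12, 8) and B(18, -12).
Using the distance formula: d = sqrt((x₂-x₁)² + (y₂-y₁)²)
dx = 18 - (-12) = 30
dy = (-12) - 8 = -20
d = sqrt(30² + (-20)²) = sqrt(900 + 400) = sqrt(1300) = 36.06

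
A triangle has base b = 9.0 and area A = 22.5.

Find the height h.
A = ½bh  →  h = 2A/b
h = 2·22.5/9.0 = 5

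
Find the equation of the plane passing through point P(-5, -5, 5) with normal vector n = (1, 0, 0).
d = n·P = (1)(-5) + (0)(-5) + (0)(5) = -5
Plane: x = -5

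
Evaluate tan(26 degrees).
tan(26 degrees) = 0.4877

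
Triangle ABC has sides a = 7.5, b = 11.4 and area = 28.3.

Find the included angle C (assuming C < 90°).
Area = ½ab·sin(C)  →  sin(C) = 2·Area/(ab)
sin(C) = 2·28.3/(7.5·11.4) = 0.661988
C = arcsin(0.661988) = 41.45°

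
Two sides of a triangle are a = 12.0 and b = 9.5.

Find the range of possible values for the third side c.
By the triangle inequality: |a - b| < c < a + b
|12.0 - 9.5| < c < 12.0 + 9.5
2.5 < c < 21.5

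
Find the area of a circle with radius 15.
Area = pi * r²
Area = pi * 15²
Area = pi * 225
Area = 706.86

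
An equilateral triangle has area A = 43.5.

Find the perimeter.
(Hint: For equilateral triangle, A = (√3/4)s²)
A = (√3/4)s²  →  s² = 4A/√3 = 4·43.5/√3 = 100.459
s = 10.0229
Perimeter = 3s = 30.07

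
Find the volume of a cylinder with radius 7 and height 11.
Volume = pi * r² * h
Volume = pi * 7² * 11
Volume = pi * 49 * 11
Volume = pi * 539
Volume = 1693.32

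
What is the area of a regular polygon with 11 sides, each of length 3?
For a regular 11-gon with side length s = 3:
Apothem a = s / (2*tan(pi/11)) = 3 / (2*tan(pi/11)) ≈ 5.1085
Perimeter P = 11 * 3 = 33
Area = (1/2) * P * a = (1/2) * 33 * 5.1085 = 84.29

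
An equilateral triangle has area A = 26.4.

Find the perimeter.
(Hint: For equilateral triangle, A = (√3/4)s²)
A = (√3/4)s²  →  s² = 4A/√3 = 4·26.4/√3 = 60.9682
s = 7.80821
Perimeter = 3s = 23.42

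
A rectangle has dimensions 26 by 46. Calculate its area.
Area = length * width
Area = 26 * 46
Area = 1196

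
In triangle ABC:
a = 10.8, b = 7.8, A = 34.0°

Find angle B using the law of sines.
sin(B)/b = sin(A)/a
sin(B) = b·sin(A)/a = 7.8·sin(34.0°)/10.8 = 0.403862
B = arcsin(0.403862) = 23.82°  (b ≤ a, so B ≤ A and the acute solution is unique)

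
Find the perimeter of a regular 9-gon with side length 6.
Perimeter = number of sides * side length
Perimeter = 9 * 6
Perimeter = 54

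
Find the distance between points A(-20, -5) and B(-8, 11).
Using the distance formula: d = sqrt((x₂-x₁)² + (y₂-y₁)²)
dx = (-8) - (-20) = 12
dy = 11 - (-5) = 16
d = sqrt(12² + 16²) = sqrt(144 + 256) = sqrt(400) = 20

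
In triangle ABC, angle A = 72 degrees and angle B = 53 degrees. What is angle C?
Sum of angles in a triangle = 180 degrees
Third angle = 180 - 72 - 53
Third angle = 55 degrees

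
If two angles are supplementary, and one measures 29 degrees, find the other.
Supplementary angles sum to 180 degrees.
Other angle = 180 - 29
Other angle = 151 degrees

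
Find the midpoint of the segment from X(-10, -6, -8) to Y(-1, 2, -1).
Midpoint = ((-10-1)/2, (-6+2)/2, (-8-1)/2) = (-5.5, -2, -4.5)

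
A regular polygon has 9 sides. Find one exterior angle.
Exterior angle of a regular n-gon = 360/n
Exterior angle = 360/9
Exterior angle = 40 degrees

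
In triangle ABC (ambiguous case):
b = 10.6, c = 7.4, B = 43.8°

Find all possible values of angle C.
sin(C)/c = sin(B)/b  →  sin(C) = c·sin(B)/b = 7.4·sin(43.8°)/10.6 = 0.483194
C₁ = arcsin(0.483194) = 28.89°,  C₂ = 180° - C₁ = 151.11°
Check C₂: A = 180° - 43.8° - 151.11° = -14.91° ≤ 0, rejected
C = 28.89° (one solution)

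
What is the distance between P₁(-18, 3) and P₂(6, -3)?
Using the distance formula: d = sqrt((x₂-x₁)² + (y₂-y₁)²)
dx = 6 - (-18) = 24
dy = (-3) - 3 = -6
d = sqrt(24² + (-6)²) = sqrt(576 + 36) = sqrt(612) = 24.74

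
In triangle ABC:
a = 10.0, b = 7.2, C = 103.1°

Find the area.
Using A = ½ab·sin(C):
A = ½·10.0·7.2·sin(103.1°) = ½·72·0.973976 = 35.06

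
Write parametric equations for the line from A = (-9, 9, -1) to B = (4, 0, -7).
Direction vector d = B - A = (13, -9, -6)
x = -9 + 13t, y = 9 - 9t, z = -1 - 6t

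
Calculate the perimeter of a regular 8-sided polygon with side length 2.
Perimeter = number of sides * side length
Perimeter = 8 * 2
Perimeter = 16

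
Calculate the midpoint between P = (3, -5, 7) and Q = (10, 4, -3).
Midpoint = ((3+10)/2, (-5+4)/2, (7-3)/2) = (6.5, -0.5, 2)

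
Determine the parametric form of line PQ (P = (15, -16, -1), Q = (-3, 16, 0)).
Direction vector d = Q - P = (-18, 32, 1)
x = 15 - 18t, y = -16 + 32t, z = -1 + t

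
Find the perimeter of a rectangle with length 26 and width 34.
Perimeter = 2 * (length + width)
Perimeter = 2 * (26 + 34)
Perimeter = 2 * 60
Perimeter = 120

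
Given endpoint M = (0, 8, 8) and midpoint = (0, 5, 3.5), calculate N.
N = (2×0 - 0, 2×5 - 8, 2×3.5 - 8) = (0, 2, -1)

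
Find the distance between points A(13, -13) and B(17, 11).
Using the distance formula: d = sqrt((x₂-x₁)² + (y₂-y₁)²)
dx = 17 - 13 = 4
dy = 11 - (-13) = 24
d = sqrt(4² + 24²) = sqrt(16 + 576) = sqrt(592) = 24.33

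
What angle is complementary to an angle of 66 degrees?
Complementary angles sum to 90 degrees.
Other angle = 90 - 66
Other angle = 24 degrees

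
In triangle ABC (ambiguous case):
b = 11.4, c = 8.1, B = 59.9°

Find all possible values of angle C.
sin(C)/c = sin(B)/b  →  sin(C) = c·sin(B)/b = 8.1·sin(59.9°)/11.4 = 0.614713
C₁ = arcsin(0.614713) = 37.93°,  C₂ = 180° - C₁ = 142.07°
Check C₂: A = 180° - 59.9° - 142.07° = -21.97° ≤ 0, rejected
C = 37.93° (one solution)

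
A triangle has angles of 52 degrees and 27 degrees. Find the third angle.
Sum of angles in a triangle = 180 degrees
Third angle = 180 - 52 - 27
Third angle = 101 degrees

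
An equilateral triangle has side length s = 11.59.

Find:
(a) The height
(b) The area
(a) Height h = s·√3/2 = 11.59·√3/2 = 10.04
(b) Area = (√3/4)·s² = (√3/4)·11.59² = (√3/4)·134.328 = 58.17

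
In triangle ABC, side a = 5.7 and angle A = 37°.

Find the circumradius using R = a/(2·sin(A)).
R = a/(2·sin(A)) = 5.7/(2·sin(37°))
R = 5.7/(2·0.601815) = 5.7/1.203630 = 4.736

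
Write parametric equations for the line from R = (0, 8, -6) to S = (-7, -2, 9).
Direction vector d = S - R = (-7, -10, 15)
x = 0 - 7t, y = 8 - 10t, z = -6 + 15t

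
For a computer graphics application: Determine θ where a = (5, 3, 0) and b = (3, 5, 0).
a·b = 30, |a|² = 34, |b|² = 34
cos θ = 30/√1156 ≈ 0.8824
θ ≈ 28.07°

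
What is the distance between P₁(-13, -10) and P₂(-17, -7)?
Using the distance formula: d = sqrt((x₂-x₁)² + (y₂-y₁)²)
dx = (-17) - (-13) = -4
dy = (-7) - (-10) = 3
d = sqrt((-4)² + 3²) = sqrt(16 + 9) = sqrt(25) = 5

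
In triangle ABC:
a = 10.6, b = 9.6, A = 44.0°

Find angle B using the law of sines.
sin(B)/b = sin(A)/a
sin(B) = b·sin(A)/a = 9.6·sin(44.0°)/10.6 = 0.629125
B = arcsin(0.629125) = 38.99°  (b ≤ a, so B ≤ A and the acute solution is unique)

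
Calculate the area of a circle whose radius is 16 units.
Area = pi * r²
Area = pi * 16²
Area = pi * 256
Area = 804.25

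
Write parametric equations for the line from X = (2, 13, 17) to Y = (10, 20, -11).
Direction vector d = Y - X = (8, 7, -28)
x = 2 + 8t, y = 13 + 7t, z = 17 - 28t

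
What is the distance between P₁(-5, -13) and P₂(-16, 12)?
Using the distance formula: d = sqrt((x₂-x₁)² + (y₂-y₁)²)
dx = (-16) - (-5) = -11
dy = 12 - (-13) = 25
d = sqrt((-11)² + 25²) = sqrt(121 + 625) = sqrt(746) = 27.31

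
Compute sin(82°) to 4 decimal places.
sin(82 degrees) = 0.9903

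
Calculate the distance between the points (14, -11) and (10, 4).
Using the distance formula: d = sqrt((x₂-x₁)² + (y₂-y₁)²)
dx = 10 - 14 = -4
dy = 4 - (-11) = 15
d = sqrt((-4)² + 15²) = sqrt(16 + 225) = sqrt(241) = 15.52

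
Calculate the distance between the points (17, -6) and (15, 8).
Using the distance formula: d = sqrt((x₂-x₁)² + (y₂-y₁)²)
dx = 15 - 17 = -2
dy = 8 - (-6) = 14
d = sqrt((-2)² + 14²) = sqrt(4 + 196) = sqrt(200) = 14.14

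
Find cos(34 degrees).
cos(34 degrees) = 0.829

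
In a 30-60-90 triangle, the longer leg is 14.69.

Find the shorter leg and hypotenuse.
In a 30-60-90 triangle, sides are in ratio 1 : √3 : 2.
Long leg = short leg·√3  →  short leg = 14.69/√3 = 8.481
Hypotenuse = 2·(short leg) = 2·14.69/√3 = 16.96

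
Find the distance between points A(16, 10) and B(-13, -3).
Using the distance formula: d = sqrt((x₂-x₁)² + (y₂-y₁)²)
dx = (-13) - 16 = -29
dy = (-3) - 10 = -13
d = sqrt((-29)² + (-13)²) = sqrt(841 + 169) = sqrt(1010) = 31.78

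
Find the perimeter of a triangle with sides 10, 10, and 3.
Perimeter = sum of all sides
Perimeter = 10 + 10 + 3
Perimeter = 23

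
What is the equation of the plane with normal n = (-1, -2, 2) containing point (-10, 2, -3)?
d = n·P = (-1)(-10) + (-2)(2) + (2)(-3) = 0
Plane: -x - 2y + 2z = 0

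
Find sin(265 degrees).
sin(265 degrees) = -0.9962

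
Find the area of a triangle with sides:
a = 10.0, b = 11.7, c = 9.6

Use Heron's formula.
s = (a+b+c)/2 = (10.0+11.7+9.6)/2 = 15.65
A = √(s(s-a)(s-b)(s-c)) = √(15.65·5.65·3.95·6.05)
A = √2113.08 = 45.97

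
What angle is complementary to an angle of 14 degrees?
Complementary angles sum to 90 degrees.
Other angle = 90 - 14
Other angle = 76 degrees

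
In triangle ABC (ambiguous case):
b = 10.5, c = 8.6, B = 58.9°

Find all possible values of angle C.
sin(C)/c = sin(B)/b  →  sin(C) = c·sin(B)/b = 8.6·sin(58.9°)/10.5 = 0.701324
C₁ = arcsin(0.701324) = 44.53°,  C₂ = 180° - C₁ = 135.47°
Check C₂: A = 180° - 58.9° - 135.47° = -14.37° ≤ 0, rejected
C = 44.53° (one solution)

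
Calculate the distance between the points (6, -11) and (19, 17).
Using the distance formula: d = sqrt((x₂-x₁)² + (y₂-y₁)²)
dx = 19 - 6 = 13
dy = 17 - (-11) = 28
d = sqrt(13² + 28²) = sqrt(169 + 784) = sqrt(953) = 30.87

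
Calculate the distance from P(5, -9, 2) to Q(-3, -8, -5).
d = √[(-8)² + (1)² + (-7)²] = √114 = 10.68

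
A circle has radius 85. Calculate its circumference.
Circumference = 2 * pi * r
Circumference = 2 * pi * 85
Circumference = 534.07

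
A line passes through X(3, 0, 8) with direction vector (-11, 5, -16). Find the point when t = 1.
P(1) = (3 + (-11)(1), 0 + 5(1), 8 + (-16)(1)) = (-8, 5, -8)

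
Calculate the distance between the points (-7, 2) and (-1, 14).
Using the distance formula: d = sqrt((x₂-x₁)² + (y₂-y₁)²)
dx = (-1) - (-7) = 6
dy = 14 - 2 = 12
d = sqrt(6² + 12²) = sqrt(36 + 144) = sqrt(180) = 13.42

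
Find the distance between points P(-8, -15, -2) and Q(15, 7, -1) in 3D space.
d = √[(23)² + (22)² + (1)²] = √1014 = 31.84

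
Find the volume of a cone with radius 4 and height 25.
Volume = (1/3) * pi * r² * h
Volume = (1/3) * pi * 4² * 25
Volume = (1/3) * pi * 16 * 25
Volume = (1/3) * pi * 400
Volume = 418.88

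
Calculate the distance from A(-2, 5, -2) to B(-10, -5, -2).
d = √[(-8)² + (-10)² + (0)²] = √164 = 12.81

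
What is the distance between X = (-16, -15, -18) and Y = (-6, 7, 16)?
d = √[(10)² + (22)² + (34)²] = √1740 = 41.71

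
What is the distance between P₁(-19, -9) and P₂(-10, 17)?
Using the distance formula: d = sqrt((x₂-x₁)² + (y₂-y₁)²)
dx = (-10) - (-19) = 9
dy = 17 - (-9) = 26
d = sqrt(9² + 26²) = sqrt(81 + 676) = sqrt(757) = 27.51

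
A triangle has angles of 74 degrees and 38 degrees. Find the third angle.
Sum of angles in a triangle = 180 degrees
Third angle = 180 - 74 - 38
Third angle = 68 degrees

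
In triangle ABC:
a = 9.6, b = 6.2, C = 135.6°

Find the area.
Using A = ½ab·sin(C):
A = ½·9.6·6.2·sin(135.6°) = ½·59.52·0.699663 = 20.82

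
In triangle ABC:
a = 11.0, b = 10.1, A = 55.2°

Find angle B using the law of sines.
sin(B)/b = sin(A)/a
sin(B) = b·sin(A)/a = 10.1·sin(55.2°)/11.0 = 0.753964
B = arcsin(0.753964) = 48.93°  (b ≤ a, so B ≤ A and the acute solution is unique)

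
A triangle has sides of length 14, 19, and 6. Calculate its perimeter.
Perimeter = sum of all sides
Perimeter = 14 + 19 + 6
Perimeter = 39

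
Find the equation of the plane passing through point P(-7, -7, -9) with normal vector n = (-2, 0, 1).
d = n·P = (-2)(-7) + (0)(-7) + (1)(-9) = 5
Plane: -2x + z = 5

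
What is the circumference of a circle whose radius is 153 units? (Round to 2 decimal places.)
Circumference = 2 * pi * r
Circumference = 2 * pi * 153
Circumference = 961.33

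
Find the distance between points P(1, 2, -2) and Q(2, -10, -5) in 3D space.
d = √[(1)² + (-12)² + (-3)²] = √154 = 12.41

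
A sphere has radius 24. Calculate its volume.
Volume = (4/3) * pi * r³
Volume = (4/3) * pi * 24³
Volume = (4/3) * pi * 13824
Volume = 57905.84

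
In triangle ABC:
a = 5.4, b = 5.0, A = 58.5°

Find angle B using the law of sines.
sin(B)/b = sin(A)/a
sin(B) = b·sin(A)/a = 5.0·sin(58.5°)/5.4 = 0.789482
B = arcsin(0.789482) = 52.14°  (b ≤ a, so B ≤ A and the acute solution is unique)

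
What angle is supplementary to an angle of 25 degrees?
Supplementary angles sum to 180 degrees.
Other angle = 180 - 25
Other angle = 155 degrees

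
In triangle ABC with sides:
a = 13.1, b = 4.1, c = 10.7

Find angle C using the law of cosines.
cos(C) = (a² + b² - c²)/(2ab)
cos(C) = (13.1² + 4.1² - 10.7²)/(2·13.1·4.1) = 73.93/107.42 = 0.688233
C = arccos(0.688233) = 46.51°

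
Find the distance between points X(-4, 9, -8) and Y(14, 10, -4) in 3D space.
d = √[(18)² + (1)² + (4)²] = √341 = 18.47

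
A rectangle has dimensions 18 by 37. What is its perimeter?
Perimeter = 2 * (length + width)
Perimeter = 2 * (18 + 37)
Perimeter = 2 * 55
Perimeter = 110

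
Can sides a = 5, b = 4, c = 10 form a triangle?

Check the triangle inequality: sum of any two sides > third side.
No: 5 + 4 = 9 is not > 10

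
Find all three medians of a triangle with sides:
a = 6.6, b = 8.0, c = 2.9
Using m_x = ½√(2y² + 2z² - x²):
m_a = ½√(2·8.0² + 2·2.9² - 6.6²) = ½√101.26 = 5.031
m_b = ½√(2·6.6² + 2·2.9² - 8.0²) = ½√39.94 = 3.16
m_c = ½√(2·6.6² + 2·8.0² - 2.9²) = ½√206.71 = 7.189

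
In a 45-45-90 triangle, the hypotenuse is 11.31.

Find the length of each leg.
In a 45-45-90 triangle, hypotenuse = leg·√2  →  leg = hypotenuse/√2
leg = 11.31/√2 = 7.997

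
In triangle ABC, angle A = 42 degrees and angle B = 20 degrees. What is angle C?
Sum of angles in a triangle = 180 degrees
Third angle = 180 - 42 - 20
Third angle = 118 degrees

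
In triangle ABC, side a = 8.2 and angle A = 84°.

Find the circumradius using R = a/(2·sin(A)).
R = a/(2·sin(A)) = 8.2/(2·sin(84°))
R = 8.2/(2·0.994522) = 8.2/1.989044 = 4.123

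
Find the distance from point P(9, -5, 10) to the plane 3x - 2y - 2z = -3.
d = |3(9) + (-2)(-5) + (-2)(10) - (-3)| / √(3² + (-2)² + (-2)²) = 20/√17 = 4.851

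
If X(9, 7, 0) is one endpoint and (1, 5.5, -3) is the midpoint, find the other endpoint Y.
Y = (2×1 - 9, 2×5.5 - 7, 2×(-3) - 0) = (-7, 4, -6)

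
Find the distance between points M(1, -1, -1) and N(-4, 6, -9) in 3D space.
d = √[(-5)² + (7)² + (-8)²] = √138 = 11.75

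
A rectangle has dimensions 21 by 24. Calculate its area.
Area = length * width
Area = 21 * 24
Area = 504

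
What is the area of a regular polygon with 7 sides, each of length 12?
For a regular 7-gon with side length s = 12:
Apothem a = s / (2*tan(pi/7)) = 12 / (2*tan(pi/7)) ≈ 12.4591
Perimeter P = 7 * 12 = 84
Area = (1/2) * P * a = (1/2) * 84 * 12.4591 = 523.28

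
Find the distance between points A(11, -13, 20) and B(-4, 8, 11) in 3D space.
d = √[(-15)² + (21)² + (-9)²] = √747 = 27.33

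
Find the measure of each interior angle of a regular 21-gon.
Interior angle of a regular n-gon = (n-2)*180/n
Interior angle = (21-2)*180/21
Interior angle = 19*180/21
Interior angle = 3420/21
Interior angle = 162.86 degrees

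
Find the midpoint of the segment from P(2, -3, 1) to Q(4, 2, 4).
Midpoint = ((2+4)/2, (-3+2)/2, (1+4)/2) = (3, -0.5, 2.5)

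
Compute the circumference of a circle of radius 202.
Circumference = 2 * pi * r
Circumference = 2 * pi * 202
Circumference = 1269.20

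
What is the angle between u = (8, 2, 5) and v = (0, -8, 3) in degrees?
u·v = -1, |u|² = 93, |v|² = 73
cos θ = -1/√6789 ≈ -0.01214
θ ≈ 90.7°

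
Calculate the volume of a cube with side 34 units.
Volume = s³
Volume = 34³
Volume = 39304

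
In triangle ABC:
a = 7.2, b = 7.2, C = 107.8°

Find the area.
Using A = ½ab·sin(C):
A = ½·7.2·7.2·sin(107.8°) = ½·51.84·0.952129 = 24.68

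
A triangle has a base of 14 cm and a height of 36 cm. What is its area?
Area = (1/2) * base * height
Area = (1/2) * 14 * 36
Area = 252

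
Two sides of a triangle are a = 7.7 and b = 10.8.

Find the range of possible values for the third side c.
By the triangle inequality: |a - b| < c < a + b
|7.7 - 10.8| < c < 7.7 + 10.8
3.1 < c < 18.5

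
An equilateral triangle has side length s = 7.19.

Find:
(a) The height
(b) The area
(a) Height h = s·√3/2 = 7.19·√3/2 = 6.227
(b) Area = (√3/4)·s² = (√3/4)·7.19² = (√3/4)·51.6961 = 22.39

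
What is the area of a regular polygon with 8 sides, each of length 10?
For a regular 8-gon with side length s = 10:
Apothem a = s / (2*tan(pi/8)) = 10 / (2*tan(pi/8)) ≈ 12.0711
Perimeter P = 8 * 10 = 80
Area = (1/2) * P * a = (1/2) * 80 * 12.0711 = 482.84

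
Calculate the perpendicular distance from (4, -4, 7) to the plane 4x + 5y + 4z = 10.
d = |4(4) + 5(-4) + 4(7) - (10)| / √(4² + 5² + 4²) = 14/√57 = 1.854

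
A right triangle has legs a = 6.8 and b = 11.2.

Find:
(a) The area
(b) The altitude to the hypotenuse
(a) Area = ½ab = ½·6.8·11.2 = 38.08
(b) Hypotenuse c = √(6.8² + 11.2²) = √171.68 = 13.1027
    Area = ½·c·h_c  →  h_c = 2·Area/c = 2·38.08/13.1027 = 5.813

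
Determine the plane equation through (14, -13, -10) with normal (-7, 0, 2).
d = n·P = (-7)(14) + (0)(-13) + (2)(-10) = -118
Plane: -7x + 2z = -118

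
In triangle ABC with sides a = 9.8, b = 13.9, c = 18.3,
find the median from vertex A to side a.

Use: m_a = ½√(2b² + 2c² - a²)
m_a = ½√(2·13.9² + 2·18.3² - 9.8²)
m_a = ½√(386.42 + 669.78 - 96.04) = ½√960.16 = 15.49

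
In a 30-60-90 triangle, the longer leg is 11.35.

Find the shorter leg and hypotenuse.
In a 30-60-90 triangle, sides are in ratio 1 : √3 : 2.
Long leg = short leg·√3  →  short leg = 11.35/√3 = 6.553
Hypotenuse = 2·(short leg) = 2·11.35/√3 = 13.11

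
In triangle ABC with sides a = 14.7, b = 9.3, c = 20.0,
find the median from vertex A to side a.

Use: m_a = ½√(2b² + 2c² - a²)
m_a = ½√(2·9.3² + 2·20.0² - 14.7²)
m_a = ½√(172.98 + 800 - 216.09) = ½√756.89 = 13.76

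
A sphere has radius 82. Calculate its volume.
Volume = (4/3) * pi * r³
Volume = (4/3) * pi * 82³
Volume = (4/3) * pi * 551368
Volume = 2309564.88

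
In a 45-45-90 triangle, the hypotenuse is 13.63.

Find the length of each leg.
In a 45-45-90 triangle, hypotenuse = leg·√2  →  leg = hypotenuse/√2
leg = 13.63/√2 = 9.638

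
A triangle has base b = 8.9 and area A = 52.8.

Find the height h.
A = ½bh  →  h = 2A/b
h = 2·52.8/8.9 = 11.87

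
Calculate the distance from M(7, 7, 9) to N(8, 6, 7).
d = √[(1)² + (-1)² + (-2)²] = √6 = 2.449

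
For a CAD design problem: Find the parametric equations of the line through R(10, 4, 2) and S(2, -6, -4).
Direction vector d = S - R = (-8, -10, -6)
x = 10 - 8t, y = 4 - 10t, z = 2 - 6t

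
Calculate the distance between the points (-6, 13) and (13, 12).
Using the distance formula: d = sqrt((x₂-x₁)² + (y₂-y₁)²)
dx = 13 - (-6) = 19
dy = 12 - 13 = -1
d = sqrt(19² + (-1)²) = sqrt(361 + 1) = sqrt(362) = 19.03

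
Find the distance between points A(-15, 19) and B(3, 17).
Using the distance formula: d = sqrt((x₂-x₁)² + (y₂-y₁)²)
dx = 3 - (-15) = 18
dy = 17 - 19 = -2
d = sqrt(18² + (-2)²) = sqrt(324 + 4) = sqrt(328) = 18.11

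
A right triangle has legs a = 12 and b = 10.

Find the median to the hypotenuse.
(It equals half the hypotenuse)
Hypotenuse c = √(12² + 10²) = √244 = 15.6205
Median to hypotenuse = c/2 = 7.81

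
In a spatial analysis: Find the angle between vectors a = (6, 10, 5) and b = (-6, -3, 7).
a·b = -31, |a|² = 161, |b|² = 94
cos θ = -31/√15134 ≈ -0.252
θ ≈ 104.6°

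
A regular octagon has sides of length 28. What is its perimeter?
Perimeter = number of sides * side length
Perimeter = 8 * 28
Perimeter = 224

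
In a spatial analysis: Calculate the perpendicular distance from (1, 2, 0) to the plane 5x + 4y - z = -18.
d = |5(1) + 4(2) + (-1)(0) - (-18)| / √(5² + 4² + (-1)²) = 31/√42 = 4.783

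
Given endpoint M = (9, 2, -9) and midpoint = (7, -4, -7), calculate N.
N = (2×7 - 9, 2×(-4) - 2, 2×(-7) - (-9)) = (5, -10, -5)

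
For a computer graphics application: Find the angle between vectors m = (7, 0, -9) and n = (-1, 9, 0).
m·n = -7, |m|² = 130, |n|² = 82
cos θ = -7/√10660 ≈ -0.0678
θ ≈ 93.89°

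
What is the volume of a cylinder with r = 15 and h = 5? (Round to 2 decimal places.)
Volume = pi * r² * h
Volume = pi * 15² * 5
Volume = pi * 225 * 5
Volume = pi * 1125
Volume = 3534.29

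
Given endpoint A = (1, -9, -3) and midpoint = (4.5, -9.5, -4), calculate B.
B = (2×4.5 - 1, 2×(-9.5) - (-9), 2×(-4) - (-3)) = (8, -10, -5)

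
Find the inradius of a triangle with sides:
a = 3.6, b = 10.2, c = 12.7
s = (a+b+c)/2 = (3.6+10.2+12.7)/2 = 13.25
Area = √(s(s-a)(s-b)(s-c)) = √(13.25·9.65·3.05·0.55) = 14.6455
r = Area/s = 14.6455/13.25 = 1.105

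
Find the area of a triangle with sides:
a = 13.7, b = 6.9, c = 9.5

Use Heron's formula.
s = (a+b+c)/2 = (13.7+6.9+9.5)/2 = 15.05
A = √(s(s-a)(s-b)(s-c)) = √(15.05·1.35·8.15·5.55)
A = √919.011 = 30.32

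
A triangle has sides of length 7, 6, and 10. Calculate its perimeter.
Perimeter = sum of all sides
Perimeter = 7 + 6 + 10
Perimeter = 23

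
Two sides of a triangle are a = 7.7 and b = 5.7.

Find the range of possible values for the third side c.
By the triangle inequality: |a - b| < c < a + b
|7.7 - 5.7| < c < 7.7 + 5.7
2 < c < 13.4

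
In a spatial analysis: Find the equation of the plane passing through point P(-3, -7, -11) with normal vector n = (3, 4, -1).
d = n·P = (3)(-3) + (4)(-7) + (-1)(-11) = -26
Plane: 3x + 4y - z = -26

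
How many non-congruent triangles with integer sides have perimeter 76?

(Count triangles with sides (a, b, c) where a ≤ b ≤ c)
With a ≤ b ≤ c and a + b + c = 76, the triangle inequality a + b > c gives c < 76/2, so c ≤ 37.
Iterate a from 1 to ⌊p/3⌋ = 25; for each a, b ranges from a to ⌊(p−a)/2⌋ with c = p − a − b, keeping only c ≥ b.
Triples: (2, 37, 37), (3, 36, 37), (4, 35, 37), …
Count = 120 triangles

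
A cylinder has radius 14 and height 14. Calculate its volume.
Volume = pi * r² * h
Volume = pi * 14² * 14
Volume = pi * 196 * 14
Volume = pi * 2744
Volume = 8620.53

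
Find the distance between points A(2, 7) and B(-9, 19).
Using the distance formula: d = sqrt((x₂-x₁)² + (y₂-y₁)²)
dx = (-9) - 2 = -11
dy = 19 - 7 = 12
d = sqrt((-11)² + 12²) = sqrt(121 + 144) = sqrt(265) = 16.28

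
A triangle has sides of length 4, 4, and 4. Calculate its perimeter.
Perimeter = sum of all sides
Perimeter = 4 + 4 + 4
Perimeter = 12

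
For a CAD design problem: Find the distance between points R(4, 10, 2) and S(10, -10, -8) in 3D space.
d = √[(6)² + (-20)² + (-10)²] = √536 = 23.15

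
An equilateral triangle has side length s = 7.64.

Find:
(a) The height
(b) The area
(a) Height h = s·√3/2 = 7.64·√3/2 = 6.616
(b) Area = (√3/4)·s² = (√3/4)·7.64² = (√3/4)·58.3696 = 25.27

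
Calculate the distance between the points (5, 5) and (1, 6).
Using the distance formula: d = sqrt((x₂-x₁)² + (y₂-y₁)²)
dx = 1 - 5 = -4
dy = 6 - 5 = 1
d = sqrt((-4)² + 1²) = sqrt(16 + 1) = sqrt(17) = 4.12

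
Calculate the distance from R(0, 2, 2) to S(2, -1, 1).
d = √[(2)² + (-3)² + (-1)²] = √14 = 3.742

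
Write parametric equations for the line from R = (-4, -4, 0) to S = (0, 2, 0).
Direction vector d = S - R = (4, 6, 0)
x = -4 + 4t, y = -4 + 6t, z = 0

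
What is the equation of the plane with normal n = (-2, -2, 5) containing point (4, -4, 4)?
d = n·P = (-2)(4) + (-2)(-4) + (5)(4) = 20
Plane: -2x - 2y + 5z = 20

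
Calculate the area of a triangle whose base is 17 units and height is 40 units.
Area = (1/2) * base * height
Area = (1/2) * 17 * 40
Area = 340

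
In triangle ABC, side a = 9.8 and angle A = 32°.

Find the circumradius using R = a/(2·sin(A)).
R = a/(2·sin(A)) = 9.8/(2·sin(32°))
R = 9.8/(2·0.529919) = 9.8/1.059839 = 9.247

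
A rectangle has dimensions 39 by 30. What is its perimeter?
Perimeter = 2 * (length + width)
Perimeter = 2 * (39 + 30)
Perimeter = 2 * 69
Perimeter = 138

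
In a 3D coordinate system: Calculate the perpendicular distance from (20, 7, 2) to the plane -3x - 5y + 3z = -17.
d = |(-3)(20) + (-5)(7) + 3(2) - (-17)| / √((-3)² + (-5)² + 3²) = 72/√43 = 10.98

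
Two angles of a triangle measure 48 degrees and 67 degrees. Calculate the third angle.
Sum of angles in a triangle = 180 degrees
Third angle = 180 - 48 - 67
Third angle = 65 degrees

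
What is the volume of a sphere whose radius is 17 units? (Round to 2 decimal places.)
Volume = (4/3) * pi * r³
Volume = (4/3) * pi * 17³
Volume = (4/3) * pi * 4913
Volume = 20579.53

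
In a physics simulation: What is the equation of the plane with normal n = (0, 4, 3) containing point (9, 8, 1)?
d = n·P = (0)(9) + (4)(8) + (3)(1) = 35
Plane: 4y + 3z = 35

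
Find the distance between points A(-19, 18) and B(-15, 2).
Using the distance formula: d = sqrt((x₂-x₁)² + (y₂-y₁)²)
dx = (-15) - (-19) = 4
dy = 2 - 18 = -16
d = sqrt(4² + (-16)²) = sqrt(16 + 256) = sqrt(272) = 16.49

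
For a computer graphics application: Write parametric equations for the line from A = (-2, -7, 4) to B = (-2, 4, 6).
Direction vector d = B - A = (0, 11, 2)
x = -2, y = -7 + 11t, z = 4 + 2t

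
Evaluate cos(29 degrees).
cos(29 degrees) = 0.8746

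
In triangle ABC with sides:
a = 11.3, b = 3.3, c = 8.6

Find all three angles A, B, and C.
By the law of cosines:
cos(A) = (b² + c² - a²)/(2bc) = -0.754757  →  A = 139°
cos(B) = (a² + c² - b²)/(2ac) = 0.981478  →  B = 11.04°
cos(C) = (a² + b² - c²)/(2ab) = 0.866452  →  C = 29.95°
Check: A + B + C = 180.0° ✓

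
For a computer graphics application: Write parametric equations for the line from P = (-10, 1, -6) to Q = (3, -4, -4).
Direction vector d = Q - P = (13, -5, 2)
x = -10 + 13t, y = 1 - 5t, z = -6 + 2t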